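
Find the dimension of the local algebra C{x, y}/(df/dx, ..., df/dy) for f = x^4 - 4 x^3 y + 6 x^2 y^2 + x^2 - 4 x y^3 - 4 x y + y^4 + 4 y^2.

3

The Hessian of f at 0 has rank 1. Corank 1: A-series; mu = 3 gives A_3.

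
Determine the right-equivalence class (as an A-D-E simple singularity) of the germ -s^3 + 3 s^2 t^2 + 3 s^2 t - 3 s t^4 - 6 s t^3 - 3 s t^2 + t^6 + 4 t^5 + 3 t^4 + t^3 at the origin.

The Hessian of f at 0 is [[0, 0], [0, 0]] with rank 0, so corank 2. A Groebner basis of the Jacobian ideal J(f) in C{s,t} is {t^4, s^3 - 3*s^2*t + 3*s^2/2 - 3*s*t + 2*t^3 + 3*t^2/2, -s^2/2 + s*t^2 + s*t - t^3 - t^2/2}; counting standard monomials gives mu = 8. Corank 2; j^3 = -(s - t)^3 is a perfect cube, so E-series; the 5-jet and mu = 8 give E_8.

E_8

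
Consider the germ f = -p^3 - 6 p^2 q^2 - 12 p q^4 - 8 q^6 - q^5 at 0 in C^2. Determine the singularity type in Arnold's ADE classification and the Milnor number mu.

Type E_{8}, Milnor number mu = 8.

The Hessian of f at 0 has rank 0. Corank 2; j^3 = -p^3 is a perfect cube, so E-series; the 5-jet and mu = 8 give E_8.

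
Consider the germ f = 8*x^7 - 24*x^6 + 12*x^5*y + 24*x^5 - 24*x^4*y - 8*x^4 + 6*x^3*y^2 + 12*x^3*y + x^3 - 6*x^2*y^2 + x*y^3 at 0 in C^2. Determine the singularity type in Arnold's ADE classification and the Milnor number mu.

Type E_{7}, Milnor number mu = 7.

The Hessian of f at 0 is [[0, 0], [0, 0]] with rank 0, so corank 2. A Groebner basis of the Jacobian ideal J(f) in C{x,y} is {3*x^2/4 + y^4 + y^3/4, x^3, x^2*y - x^2/4 - y^3/12, -x^2 + x*y^2 - y^3/3}; counting standard monomials gives mu = 7. Corank 2; j^3 = x^3 is a perfect cube, so E-series; the 4-jet and mu = 7 give E_7.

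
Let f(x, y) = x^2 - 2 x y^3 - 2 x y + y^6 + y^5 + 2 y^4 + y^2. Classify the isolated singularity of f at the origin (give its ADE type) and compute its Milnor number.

Type A_4, Milnor number mu = 4.

The Hessian of f at 0 has rank 1. Corank 1: A-series; mu = 4 gives A_4.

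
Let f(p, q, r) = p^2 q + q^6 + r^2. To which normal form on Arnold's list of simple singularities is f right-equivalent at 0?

D7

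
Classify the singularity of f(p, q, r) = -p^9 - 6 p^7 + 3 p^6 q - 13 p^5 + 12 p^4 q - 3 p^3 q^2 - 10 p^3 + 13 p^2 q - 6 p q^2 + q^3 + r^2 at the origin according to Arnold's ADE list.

The Hessian of f at 0 is [[0, 0, 0], [0, 0, 0], [0, 0, 2]] with rank 1, so corank 2. A Groebner basis of the Jacobian ideal J(f) in C{p,q,r} is {q^3, p^2 - 3*q^2/11, p*q - 6*q^2/11, r}; counting standard monomials gives mu = 4. Corank 2; j^3 = -(2*p - q)*(5*p^2 - 4*p*q + q^2) splits into three distinct lines over C (the quadratic factor has nonzero discriminant), so D_4.

D4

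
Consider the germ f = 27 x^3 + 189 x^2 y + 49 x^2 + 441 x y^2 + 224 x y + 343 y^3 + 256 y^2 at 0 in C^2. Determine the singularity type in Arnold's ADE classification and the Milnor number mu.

Type A_2, Milnor number mu = 2.

The Hessian of f at 0 is [[98, 224], [224, 512]] with rank 1, so corank 1. A Groebner basis of the Jacobian ideal J(f) in C{x,y} is {y^2, x + 16*y/7}; counting standard monomials gives mu = 2. Corank 1: A-series; mu = 2 gives A_2.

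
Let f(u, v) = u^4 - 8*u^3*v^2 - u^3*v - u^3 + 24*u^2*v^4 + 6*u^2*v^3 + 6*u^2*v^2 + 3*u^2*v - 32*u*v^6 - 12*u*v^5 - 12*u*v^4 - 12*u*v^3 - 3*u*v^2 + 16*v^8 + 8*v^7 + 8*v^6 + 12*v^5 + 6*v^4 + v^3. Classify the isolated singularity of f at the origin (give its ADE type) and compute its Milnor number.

Type E_7, Milnor number mu = 7.

The Hessian of f at 0 has rank 0. Corank 2; j^3 = -(u - v)^3 is a perfect cube, so E-series; the 4-jet and mu = 7 give E_7.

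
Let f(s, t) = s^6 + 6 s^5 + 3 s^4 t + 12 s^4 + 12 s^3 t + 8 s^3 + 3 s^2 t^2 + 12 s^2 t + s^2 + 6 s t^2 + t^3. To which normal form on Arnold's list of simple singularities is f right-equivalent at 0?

A_{2}

The Hessian of f at 0 has rank 1. Corank 1: A-series; mu = 2 gives A_2.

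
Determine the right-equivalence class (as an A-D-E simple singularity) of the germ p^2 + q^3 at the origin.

The Hessian of f at 0 has rank 1. Corank 1: A-series; mu = 2 gives A_2.

A_{2}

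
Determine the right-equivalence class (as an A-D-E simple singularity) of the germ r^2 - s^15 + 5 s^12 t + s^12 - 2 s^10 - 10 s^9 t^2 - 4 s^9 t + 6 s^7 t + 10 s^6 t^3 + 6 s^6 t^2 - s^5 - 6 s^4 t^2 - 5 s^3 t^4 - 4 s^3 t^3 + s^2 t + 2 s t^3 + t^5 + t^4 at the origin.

The Hessian of f at 0 has rank 1. Corank 2; j^3 = s^2*t has shape L^2 M (L != M), so D-series; mu = 5 gives D_5.

D5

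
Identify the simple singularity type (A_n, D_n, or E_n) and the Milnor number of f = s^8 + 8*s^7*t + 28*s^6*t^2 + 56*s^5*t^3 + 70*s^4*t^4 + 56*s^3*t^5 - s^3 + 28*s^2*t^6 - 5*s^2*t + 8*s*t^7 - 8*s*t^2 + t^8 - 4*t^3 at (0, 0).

Type D_9, Milnor number mu = 9.

The Hessian of f at 0 has rank 0. Corank 2; j^3 = -(s + t)*(s + 2*t)^2 has shape L^2 M (L != M), so D-series; mu = 9 gives D_9.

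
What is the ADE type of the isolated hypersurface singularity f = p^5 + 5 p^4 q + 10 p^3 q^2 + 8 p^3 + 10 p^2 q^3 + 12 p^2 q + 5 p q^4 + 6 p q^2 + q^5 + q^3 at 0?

The Hessian of f at 0 has rank 0. Corank 2; j^3 = (2*p + q)^3 is a perfect cube, so E-series; the 5-jet and mu = 8 give E_8.

E_8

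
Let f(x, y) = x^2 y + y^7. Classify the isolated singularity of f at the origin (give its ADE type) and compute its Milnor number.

Type D8, Milnor number mu = 8.

The Hessian of f at 0 is [[0, 0], [0, 0]] with rank 0, so corank 2. A Groebner basis of the Jacobian ideal J(f) in C{x,y} is {x^2/7 + y^6, x^3, x*y}; counting standard monomials gives mu = 8. Corank 2; j^3 = x^2*y has shape L^2 M (L != M), so D-series; mu = 8 gives D_8.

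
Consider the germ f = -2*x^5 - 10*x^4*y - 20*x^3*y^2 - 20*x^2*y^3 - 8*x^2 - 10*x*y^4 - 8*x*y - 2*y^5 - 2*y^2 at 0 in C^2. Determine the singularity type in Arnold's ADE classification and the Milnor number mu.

The Hessian of f at 0 has rank 1. Corank 1: A-series; mu = 4 gives A_4.

Type A_4, Milnor number mu = 4.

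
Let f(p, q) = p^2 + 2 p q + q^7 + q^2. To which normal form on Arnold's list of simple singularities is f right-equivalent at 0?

A6

The Hessian of f at 0 has rank 1. Corank 1: A-series; mu = 6 gives A_6.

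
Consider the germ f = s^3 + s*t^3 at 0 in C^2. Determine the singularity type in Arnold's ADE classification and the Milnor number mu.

Type E_{7}, Milnor number mu = 7.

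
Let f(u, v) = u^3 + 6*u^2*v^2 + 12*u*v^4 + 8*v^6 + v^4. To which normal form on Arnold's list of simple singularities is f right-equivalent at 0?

E_{6}

The Hessian of f at 0 is [[0, 0], [0, 0]] with rank 0, so corank 2. A Groebner basis of the Jacobian ideal J(f) in C{u,v} is {u^3, u^2*v, u^2/4 + u*v^2, v^3}; counting standard monomials gives mu = 6. Corank 2; j^3 = u^3 is a perfect cube, so E-series; the 4-jet and mu = 6 give E_6.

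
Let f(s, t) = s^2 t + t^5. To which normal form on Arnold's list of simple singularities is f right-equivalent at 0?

The Hessian of f at 0 has rank 0. Corank 2; j^3 = s^2*t has shape L^2 M (L != M), so D-series; mu = 6 gives D_6.

D_{6}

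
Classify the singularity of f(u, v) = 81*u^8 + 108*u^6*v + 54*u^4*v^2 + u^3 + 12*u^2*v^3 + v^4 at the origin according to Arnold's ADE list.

E6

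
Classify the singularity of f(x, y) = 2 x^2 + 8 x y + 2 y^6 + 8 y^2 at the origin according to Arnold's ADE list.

A_5

The Hessian of f at 0 has rank 1. Corank 1: A-series; mu = 5 gives A_5.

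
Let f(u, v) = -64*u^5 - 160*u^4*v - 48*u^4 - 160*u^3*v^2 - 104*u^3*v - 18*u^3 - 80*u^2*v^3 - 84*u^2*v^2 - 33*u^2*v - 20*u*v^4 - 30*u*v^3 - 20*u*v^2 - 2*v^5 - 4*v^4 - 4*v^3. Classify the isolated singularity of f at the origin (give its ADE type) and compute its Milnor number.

The Hessian of f at 0 is [[0, 0], [0, 0]] with rank 0, so corank 2. A Groebner basis of the Jacobian ideal J(f) in C{u,v} is {u^3 + 75*u^2 + 92*u*v + 28*v^2, u^2*v - 117*u^2 - 144*u*v - 44*v^2, 729*u^2/4 + u*v^2 + 225*u*v + 69*v^2, -567*u^2/2 - 351*u*v + v^3 - 108*v^2}; counting standard monomials gives mu = 6. Corank 2; j^3 = -(2*u + v)*(3*u + 2*v)^2 has shape L^2 M (L != M), so D-series; mu = 6 gives D_6.

Type D_6, Milnor number mu = 6.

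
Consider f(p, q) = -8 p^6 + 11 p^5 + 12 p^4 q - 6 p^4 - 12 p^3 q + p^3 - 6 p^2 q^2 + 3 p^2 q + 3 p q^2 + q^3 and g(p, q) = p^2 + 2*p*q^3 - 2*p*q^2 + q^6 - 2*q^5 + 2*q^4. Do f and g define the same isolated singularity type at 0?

The Hessian of f at 0 is [[0, 0], [0, 0]] with rank 0, so corank 2. A Groebner basis of the Jacobian ideal J(f) in C{p,q} is {-3*p^2/32 + p*q^3 + 3*p*q^2/8 - 3*p*q/16 + 3*q^3/8 - 3*q^2/32, p^2/8 - p*q^2/2 + p*q/4 + q^4 - q^3/2 + q^2/8, p^3 - 3*p^2/8 - 3*p*q^2/2 - 3*p*q/4 - q^3/2 - 3*q^2/8, p^2*q + p^2/8 + 3*p*q^2/2 + p*q/4 + q^3/2 + q^2/8}; counting standard monomials gives mu = 8. Corank 2; j^3 = (p + q)^3 is a perfect cube, so E-series; the 5-jet and mu = 8 give E_8. The Hessian of g at 0 is [[2, 0], [0, 0]] with rank 1, so corank 1. A Groebner basis of the Jacobian ideal J(g) in C{p,q} is {p^2, p*q, -p + q^2}; counting standard monomials gives mu = 3. Corank 1: A-series; mu = 3 gives A_3. f is E_8 but g is A_3, hence not right-equivalent.

No.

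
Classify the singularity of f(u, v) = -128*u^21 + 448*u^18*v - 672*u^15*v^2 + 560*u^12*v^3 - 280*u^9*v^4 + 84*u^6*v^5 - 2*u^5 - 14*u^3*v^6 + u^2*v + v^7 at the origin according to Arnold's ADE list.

D_8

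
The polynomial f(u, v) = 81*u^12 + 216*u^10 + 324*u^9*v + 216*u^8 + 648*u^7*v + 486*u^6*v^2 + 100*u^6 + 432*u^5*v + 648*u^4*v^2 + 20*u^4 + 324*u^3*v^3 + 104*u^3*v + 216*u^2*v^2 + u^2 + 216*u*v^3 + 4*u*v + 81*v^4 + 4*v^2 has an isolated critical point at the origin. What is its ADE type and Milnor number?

Type A_{3}, Milnor number mu = 3.

The Hessian of f at 0 has rank 1. Corank 1: A-series; mu = 3 gives A_3.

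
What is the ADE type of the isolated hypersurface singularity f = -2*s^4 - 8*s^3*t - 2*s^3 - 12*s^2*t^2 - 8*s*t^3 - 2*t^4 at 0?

The Hessian of f at 0 has rank 0. Corank 2; j^3 = -2*s^3 is a perfect cube, so E-series; the 4-jet and mu = 6 give E_6.

E_6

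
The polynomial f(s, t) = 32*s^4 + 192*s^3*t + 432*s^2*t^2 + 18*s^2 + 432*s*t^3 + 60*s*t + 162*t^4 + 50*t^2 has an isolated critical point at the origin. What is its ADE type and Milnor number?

Type A_3, Milnor number mu = 3.

The Hessian of f at 0 is [[36, 60], [60, 100]] with rank 1, so corank 1. A Groebner basis of the Jacobian ideal J(f) in C{s,t} is {t^3, s + 5*t/3}; counting standard monomials gives mu = 3. Corank 1: A-series; mu = 3 gives A_3.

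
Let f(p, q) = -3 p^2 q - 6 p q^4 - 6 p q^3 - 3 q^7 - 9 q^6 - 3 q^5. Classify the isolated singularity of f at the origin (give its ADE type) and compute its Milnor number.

Type D_{7}, Milnor number mu = 7.

The Hessian of f at 0 has rank 0. Corank 2; j^3 = -3*p^2*q has shape L^2 M (L != M), so D-series; mu = 7 gives D_7.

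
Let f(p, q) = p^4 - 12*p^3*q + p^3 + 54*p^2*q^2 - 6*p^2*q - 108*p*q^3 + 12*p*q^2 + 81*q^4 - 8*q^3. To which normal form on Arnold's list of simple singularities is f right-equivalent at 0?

E_6

The Hessian of f at 0 is [[0, 0], [0, 0]] with rank 0, so corank 2. A Groebner basis of the Jacobian ideal J(f) in C{p,q} is {q^4, p*q^2 - 7*q^3/3, p^2 - 4*p*q + 4*q^2}; counting standard monomials gives mu = 6. Corank 2; j^3 = (p - 2*q)^3 is a perfect cube, so E-series; the 4-jet and mu = 6 give E_6.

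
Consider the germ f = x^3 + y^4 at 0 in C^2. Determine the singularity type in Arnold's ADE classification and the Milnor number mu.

Type E_{6}, Milnor number mu = 6.

The Hessian of f at 0 is [[0, 0], [0, 0]] with rank 0, so corank 2. A Groebner basis of the Jacobian ideal J(f) in C{x,y} is {y^3, x^2}; counting standard monomials gives mu = 6. Corank 2; j^3 = x^3 is a perfect cube, so E-series; the 4-jet and mu = 6 give E_6.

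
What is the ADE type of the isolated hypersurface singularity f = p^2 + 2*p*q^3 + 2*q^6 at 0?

The Hessian of f at 0 is [[2, 0], [0, 0]] with rank 1, so corank 1. A Groebner basis of the Jacobian ideal J(f) in C{p,q} is {p*q^2, p + q^3, p^2}; counting standard monomials gives mu = 5. Corank 1: A-series; mu = 5 gives A_5.

A_{5}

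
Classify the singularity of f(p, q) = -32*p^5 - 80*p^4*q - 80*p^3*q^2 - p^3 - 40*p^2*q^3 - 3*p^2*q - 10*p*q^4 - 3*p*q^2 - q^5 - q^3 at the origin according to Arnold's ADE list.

The Hessian of f at 0 has rank 0. Corank 2; j^3 = -(p + q)^3 is a perfect cube, so E-series; the 5-jet and mu = 8 give E_8.

E8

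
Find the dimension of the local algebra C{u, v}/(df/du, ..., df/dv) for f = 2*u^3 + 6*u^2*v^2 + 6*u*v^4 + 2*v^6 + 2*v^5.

8

The Hessian of f at 0 has rank 0. Corank 2; j^3 = 2*u^3 is a perfect cube, so E-series; the 5-jet and mu = 8 give E_8.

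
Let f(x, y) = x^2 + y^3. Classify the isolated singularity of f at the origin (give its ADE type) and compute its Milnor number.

Type A_2, Milnor number mu = 2.

The Hessian of f at 0 has rank 1. Corank 1: A-series; mu = 2 gives A_2.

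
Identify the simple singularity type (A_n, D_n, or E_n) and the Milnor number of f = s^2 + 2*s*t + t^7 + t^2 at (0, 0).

Type A_{6}, Milnor number mu = 6.

The Hessian of f at 0 is [[2, 2], [2, 2]] with rank 1, so corank 1. A Groebner basis of the Jacobian ideal J(f) in C{s,t} is {t^6, s + t}; counting standard monomials gives mu = 6. Corank 1: A-series; mu = 6 gives A_6.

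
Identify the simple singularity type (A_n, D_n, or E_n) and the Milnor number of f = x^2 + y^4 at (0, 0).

Type A_3, Milnor number mu = 3.

The Hessian of f at 0 is [[2, 0], [0, 0]] with rank 1, so corank 1. A Groebner basis of the Jacobian ideal J(f) in C{x,y} is {y^3, x}; counting standard monomials gives mu = 3. Corank 1: A-series; mu = 3 gives A_3.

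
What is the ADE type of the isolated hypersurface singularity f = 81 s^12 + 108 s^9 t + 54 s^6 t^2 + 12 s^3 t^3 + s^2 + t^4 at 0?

The Hessian of f at 0 is [[2, 0], [0, 0]] with rank 1, so corank 1. A Groebner basis of the Jacobian ideal J(f) in C{s,t} is {t^3, s}; counting standard monomials gives mu = 3. Corank 1: A-series; mu = 3 gives A_3.

A3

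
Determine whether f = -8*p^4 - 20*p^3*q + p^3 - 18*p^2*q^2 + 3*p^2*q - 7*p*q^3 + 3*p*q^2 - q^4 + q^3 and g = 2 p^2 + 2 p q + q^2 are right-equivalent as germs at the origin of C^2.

The Hessian of f at 0 has rank 0. Corank 2; j^3 = (p + q)^3 is a perfect cube, so E-series; the 4-jet and mu = 7 give E_7. The Hessian of g at 0 has rank 2. Corank 0: nondegenerate Morse point, so A_1. f is E_7 but g is A_1, hence not right-equivalent.

No.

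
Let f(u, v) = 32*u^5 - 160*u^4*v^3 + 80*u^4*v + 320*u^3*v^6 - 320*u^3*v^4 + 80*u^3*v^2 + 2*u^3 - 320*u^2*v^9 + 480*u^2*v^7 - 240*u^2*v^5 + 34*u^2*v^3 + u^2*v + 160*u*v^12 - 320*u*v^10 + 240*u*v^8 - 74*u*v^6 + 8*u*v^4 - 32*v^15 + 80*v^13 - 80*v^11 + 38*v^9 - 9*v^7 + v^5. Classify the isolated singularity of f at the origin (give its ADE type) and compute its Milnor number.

Type D_6, Milnor number mu = 6.

The Hessian of f at 0 has rank 0. Corank 2; j^3 = u^2*(2*u + v) has shape L^2 M (L != M), so D-series; mu = 6 gives D_6.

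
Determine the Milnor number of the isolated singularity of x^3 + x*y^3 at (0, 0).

The Hessian of f at 0 is [[0, 0], [0, 0]] with rank 0, so corank 2. A Groebner basis of the Jacobian ideal J(f) in C{x,y} is {x^3, x*y^2, 3*x^2 + y^3}; counting standard monomials gives mu = 7. Corank 2; j^3 = x^3 is a perfect cube, so E-series; the 4-jet and mu = 7 give E_7.

7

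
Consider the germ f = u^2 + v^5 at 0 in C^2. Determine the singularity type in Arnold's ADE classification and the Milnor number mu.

Type A4, Milnor number mu = 4.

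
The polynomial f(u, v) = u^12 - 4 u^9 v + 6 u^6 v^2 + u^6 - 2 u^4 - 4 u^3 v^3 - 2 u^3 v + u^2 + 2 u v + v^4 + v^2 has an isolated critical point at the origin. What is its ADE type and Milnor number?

Type A3, Milnor number mu = 3.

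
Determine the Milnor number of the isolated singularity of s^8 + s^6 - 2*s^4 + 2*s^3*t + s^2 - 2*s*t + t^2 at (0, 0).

7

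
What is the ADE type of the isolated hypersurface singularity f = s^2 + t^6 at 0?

The Hessian of f at 0 is [[2, 0], [0, 0]] with rank 1, so corank 1. A Groebner basis of the Jacobian ideal J(f) in C{s,t} is {t^5, s}; counting standard monomials gives mu = 5. Corank 1: A-series; mu = 5 gives A_5.

A_5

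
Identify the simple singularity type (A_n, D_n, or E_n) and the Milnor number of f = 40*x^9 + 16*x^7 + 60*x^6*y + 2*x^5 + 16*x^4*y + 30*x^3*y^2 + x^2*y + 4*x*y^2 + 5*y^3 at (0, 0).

Type D_{4}, Milnor number mu = 4.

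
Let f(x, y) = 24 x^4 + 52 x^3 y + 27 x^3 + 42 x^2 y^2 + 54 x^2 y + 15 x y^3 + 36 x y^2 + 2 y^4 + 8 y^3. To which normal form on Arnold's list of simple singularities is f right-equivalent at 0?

E_7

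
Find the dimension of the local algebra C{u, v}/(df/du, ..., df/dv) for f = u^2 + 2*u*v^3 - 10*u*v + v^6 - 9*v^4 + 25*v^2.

3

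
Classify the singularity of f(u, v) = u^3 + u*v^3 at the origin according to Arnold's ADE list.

The Hessian of f at 0 is [[0, 0], [0, 0]] with rank 0, so corank 2. A Groebner basis of the Jacobian ideal J(f) in C{u,v} is {u^3, u*v^2, 3*u^2 + v^3}; counting standard monomials gives mu = 7. Corank 2; j^3 = u^3 is a perfect cube, so E-series; the 4-jet and mu = 7 give E_7.

E_{7}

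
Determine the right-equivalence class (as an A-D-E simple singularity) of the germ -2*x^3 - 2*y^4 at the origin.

The Hessian of f at 0 is [[0, 0], [0, 0]] with rank 0, so corank 2. A Groebner basis of the Jacobian ideal J(f) in C{x,y} is {y^3, x^2}; counting standard monomials gives mu = 6. Corank 2; j^3 = -2*x^3 is a perfect cube, so E-series; the 4-jet and mu = 6 give E_6.

E6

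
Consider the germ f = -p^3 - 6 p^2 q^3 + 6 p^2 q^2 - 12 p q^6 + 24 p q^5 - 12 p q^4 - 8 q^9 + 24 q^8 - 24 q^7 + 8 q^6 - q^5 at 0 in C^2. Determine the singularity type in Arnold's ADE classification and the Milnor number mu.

The Hessian of f at 0 has rank 0. Corank 2; j^3 = -p^3 is a perfect cube, so E-series; the 5-jet and mu = 8 give E_8.

Type E8, Milnor number mu = 8.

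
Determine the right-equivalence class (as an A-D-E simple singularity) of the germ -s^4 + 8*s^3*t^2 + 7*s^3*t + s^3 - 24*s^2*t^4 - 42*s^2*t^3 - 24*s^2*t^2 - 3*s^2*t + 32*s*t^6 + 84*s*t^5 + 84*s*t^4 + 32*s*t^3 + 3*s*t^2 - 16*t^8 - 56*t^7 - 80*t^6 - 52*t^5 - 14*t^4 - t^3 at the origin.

The Hessian of f at 0 has rank 0. Corank 2; j^3 = (s - t)^3 is a perfect cube, so E-series; the 4-jet and mu = 7 give E_7.

E_{7}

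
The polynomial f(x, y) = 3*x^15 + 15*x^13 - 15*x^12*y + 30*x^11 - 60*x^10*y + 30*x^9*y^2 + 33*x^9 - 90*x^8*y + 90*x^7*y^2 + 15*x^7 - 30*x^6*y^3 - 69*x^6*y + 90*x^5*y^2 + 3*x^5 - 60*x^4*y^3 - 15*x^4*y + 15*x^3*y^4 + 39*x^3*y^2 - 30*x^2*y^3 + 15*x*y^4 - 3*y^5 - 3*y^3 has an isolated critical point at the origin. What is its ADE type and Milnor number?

Type E8, Milnor number mu = 8.

The Hessian of f at 0 has rank 0. Corank 2; j^3 = -3*y^3 is a perfect cube, so E-series; the 5-jet and mu = 8 give E_8.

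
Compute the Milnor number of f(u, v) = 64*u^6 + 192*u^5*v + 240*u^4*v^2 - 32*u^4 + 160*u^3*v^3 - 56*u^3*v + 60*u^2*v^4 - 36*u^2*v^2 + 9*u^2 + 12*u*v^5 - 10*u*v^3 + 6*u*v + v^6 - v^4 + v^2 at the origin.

3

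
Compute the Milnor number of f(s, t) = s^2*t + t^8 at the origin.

9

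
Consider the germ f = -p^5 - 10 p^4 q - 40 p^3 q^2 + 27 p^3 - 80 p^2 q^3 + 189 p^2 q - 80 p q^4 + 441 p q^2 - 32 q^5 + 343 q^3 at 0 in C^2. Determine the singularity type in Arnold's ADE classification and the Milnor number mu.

The Hessian of f at 0 has rank 0. Corank 2; j^3 = (3*p + 7*q)^3 is a perfect cube, so E-series; the 5-jet and mu = 8 give E_8.

Type E_8, Milnor number mu = 8.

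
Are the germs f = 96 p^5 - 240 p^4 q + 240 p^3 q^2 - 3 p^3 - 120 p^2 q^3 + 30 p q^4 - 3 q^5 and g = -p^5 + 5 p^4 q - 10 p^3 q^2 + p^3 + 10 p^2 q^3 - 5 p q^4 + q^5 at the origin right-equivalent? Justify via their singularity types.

The Hessian of f at 0 has rank 0. Corank 2; j^3 = -3*p^3 is a perfect cube, so E-series; the 5-jet and mu = 8 give E_8. The Hessian of g at 0 has rank 0. Corank 2; j^3 = p^3 is a perfect cube, so E-series; the 5-jet and mu = 8 give E_8. Both have type E_8, hence right-equivalent.

Yes.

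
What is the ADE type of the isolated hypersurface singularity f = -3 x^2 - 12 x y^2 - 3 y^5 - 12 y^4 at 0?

A4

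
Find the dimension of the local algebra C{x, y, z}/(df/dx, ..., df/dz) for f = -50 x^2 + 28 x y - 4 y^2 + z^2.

1

The Hessian of f at 0 has rank 3. Corank 0: nondegenerate Morse point, so A_1.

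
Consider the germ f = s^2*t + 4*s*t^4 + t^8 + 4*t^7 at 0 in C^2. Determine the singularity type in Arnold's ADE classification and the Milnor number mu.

The Hessian of f at 0 is [[0, 0], [0, 0]] with rank 0, so corank 2. A Groebner basis of the Jacobian ideal J(f) in C{s,t} is {s^2*t^2, s^2*t + s^2/2 + s*t^3, s*t/2 + t^4, s^3}; counting standard monomials gives mu = 9. Corank 2; j^3 = s^2*t has shape L^2 M (L != M), so D-series; mu = 9 gives D_9.

Type D9, Milnor number mu = 9.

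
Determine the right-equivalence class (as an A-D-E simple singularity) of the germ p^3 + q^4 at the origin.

The Hessian of f at 0 has rank 0. Corank 2; j^3 = p^3 is a perfect cube, so E-series; the 4-jet and mu = 6 give E_6.

E_{6}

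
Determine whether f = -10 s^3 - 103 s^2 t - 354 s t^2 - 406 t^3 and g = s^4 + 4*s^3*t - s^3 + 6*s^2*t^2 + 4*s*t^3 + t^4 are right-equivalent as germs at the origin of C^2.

The Hessian of f at 0 is [[0, 0], [0, 0]] with rank 0, so corank 2. A Groebner basis of the Jacobian ideal J(f) in C{s,t} is {t^3, s^2 - 138*t^2/11, s*t + 39*t^2/11}; counting standard monomials gives mu = 4. Corank 2; j^3 = -(2*s + 7*t)*(5*s^2 + 34*s*t + 58*t^2) splits into three distinct lines over C (the quadratic factor has nonzero discriminant), so D_4. The Hessian of g at 0 is [[0, 0], [0, 0]] with rank 0, so corank 2. A Groebner basis of the Jacobian ideal J(g) in C{s,t} is {t^4, s*t^2 + t^3/3, s^2}; counting standard monomials gives mu = 6. Corank 2; j^3 = -s^3 is a perfect cube, so E-series; the 4-jet and mu = 6 give E_6. f is D_4 but g is E_6, hence not right-equivalent.

No.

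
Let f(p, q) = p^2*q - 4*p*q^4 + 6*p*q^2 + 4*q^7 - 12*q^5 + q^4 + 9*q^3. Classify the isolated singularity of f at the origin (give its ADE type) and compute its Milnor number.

The Hessian of f at 0 has rank 0. Corank 2; j^3 = q*(p + 3*q)^2 has shape L^2 M (L != M), so D-series; mu = 5 gives D_5.

Type D_5, Milnor number mu = 5.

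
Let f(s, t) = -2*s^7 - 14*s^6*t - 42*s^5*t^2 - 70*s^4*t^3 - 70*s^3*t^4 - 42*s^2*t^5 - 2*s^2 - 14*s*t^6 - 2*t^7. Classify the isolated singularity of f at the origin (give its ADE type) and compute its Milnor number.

Type A6, Milnor number mu = 6.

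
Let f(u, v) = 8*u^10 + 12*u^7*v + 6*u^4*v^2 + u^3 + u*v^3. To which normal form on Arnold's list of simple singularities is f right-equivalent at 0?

E_7

The Hessian of f at 0 has rank 0. Corank 2; j^3 = u^3 is a perfect cube, so E-series; the 4-jet and mu = 7 give E_7.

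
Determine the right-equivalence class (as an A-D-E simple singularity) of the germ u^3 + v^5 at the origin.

E8

The Hessian of f at 0 is [[0, 0], [0, 0]] with rank 0, so corank 2. A Groebner basis of the Jacobian ideal J(f) in C{u,v} is {v^4, u^2}; counting standard monomials gives mu = 8. Corank 2; j^3 = u^3 is a perfect cube, so E-series; the 5-jet and mu = 8 give E_8.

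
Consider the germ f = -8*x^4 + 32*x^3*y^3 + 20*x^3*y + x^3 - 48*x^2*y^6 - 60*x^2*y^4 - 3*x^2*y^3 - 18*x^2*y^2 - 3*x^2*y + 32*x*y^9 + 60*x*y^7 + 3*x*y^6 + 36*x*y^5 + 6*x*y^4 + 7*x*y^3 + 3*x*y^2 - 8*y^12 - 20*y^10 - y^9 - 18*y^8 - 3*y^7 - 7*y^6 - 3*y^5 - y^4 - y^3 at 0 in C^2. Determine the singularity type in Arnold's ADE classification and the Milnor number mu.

Type E7, Milnor number mu = 7.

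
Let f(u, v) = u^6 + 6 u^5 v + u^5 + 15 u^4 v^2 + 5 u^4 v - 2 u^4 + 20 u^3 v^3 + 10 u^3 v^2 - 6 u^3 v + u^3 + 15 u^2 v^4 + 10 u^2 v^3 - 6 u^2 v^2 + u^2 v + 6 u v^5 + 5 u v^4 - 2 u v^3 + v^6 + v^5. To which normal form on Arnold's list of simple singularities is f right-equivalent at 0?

D7

The Hessian of f at 0 is [[0, 0], [0, 0]] with rank 0, so corank 2. A Groebner basis of the Jacobian ideal J(f) in C{u,v} is {-11*u^2/15 - 2*u*v/15 + v^4 + 2*v^3/15, u^3, u^2*v + 2*u^2/15 - u*v/15 + v^3/15, -7*u^2/15 + u*v^2 - 4*u*v/15 + 4*v^3/15}; counting standard monomials gives mu = 7. Corank 2; j^3 = u^2*(u + v) has shape L^2 M (L != M), so D-series; mu = 7 gives D_7.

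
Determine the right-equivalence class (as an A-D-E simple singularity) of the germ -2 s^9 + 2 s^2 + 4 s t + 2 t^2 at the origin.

The Hessian of f at 0 has rank 1. Corank 1: A-series; mu = 8 gives A_8.

A_{8}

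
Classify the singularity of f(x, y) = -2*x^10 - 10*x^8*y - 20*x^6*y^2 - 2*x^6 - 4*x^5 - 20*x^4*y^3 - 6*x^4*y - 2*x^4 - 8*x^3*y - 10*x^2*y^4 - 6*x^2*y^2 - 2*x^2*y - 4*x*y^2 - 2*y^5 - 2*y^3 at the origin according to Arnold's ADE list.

The Hessian of f at 0 has rank 0. Corank 2; j^3 = -2*y*(x + y)^2 has shape L^2 M (L != M), so D-series; mu = 6 gives D_6.

D6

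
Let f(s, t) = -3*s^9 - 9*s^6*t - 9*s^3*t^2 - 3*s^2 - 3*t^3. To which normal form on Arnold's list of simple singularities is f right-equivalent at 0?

The Hessian of f at 0 has rank 1. Corank 1: A-series; mu = 2 gives A_2.

A_2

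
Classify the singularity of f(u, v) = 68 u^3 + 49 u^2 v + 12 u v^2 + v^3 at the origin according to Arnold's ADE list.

D_4

The Hessian of f at 0 has rank 0. Corank 2; j^3 = (4*u + v)*(17*u^2 + 8*u*v + v^2) splits into three distinct lines over C (the quadratic factor has nonzero discriminant), so D_4.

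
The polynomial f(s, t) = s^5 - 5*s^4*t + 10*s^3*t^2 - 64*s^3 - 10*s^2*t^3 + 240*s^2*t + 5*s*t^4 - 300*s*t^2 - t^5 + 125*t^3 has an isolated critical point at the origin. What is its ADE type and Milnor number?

Type E_{8}, Milnor number mu = 8.

The Hessian of f at 0 has rank 0. Corank 2; j^3 = -(4*s - 5*t)^3 is a perfect cube, so E-series; the 5-jet and mu = 8 give E_8.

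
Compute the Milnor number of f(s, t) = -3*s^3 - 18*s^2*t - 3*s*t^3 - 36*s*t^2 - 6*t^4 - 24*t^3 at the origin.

The Hessian of f at 0 has rank 0. Corank 2; j^3 = -3*(s + 2*t)^3 is a perfect cube, so E-series; the 4-jet and mu = 7 give E_7.

7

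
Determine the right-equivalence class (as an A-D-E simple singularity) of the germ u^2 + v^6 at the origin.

The Hessian of f at 0 is [[2, 0], [0, 0]] with rank 1, so corank 1. A Groebner basis of the Jacobian ideal J(f) in C{u,v} is {v^5, u}; counting standard monomials gives mu = 5. Corank 1: A-series; mu = 5 gives A_5.

A_5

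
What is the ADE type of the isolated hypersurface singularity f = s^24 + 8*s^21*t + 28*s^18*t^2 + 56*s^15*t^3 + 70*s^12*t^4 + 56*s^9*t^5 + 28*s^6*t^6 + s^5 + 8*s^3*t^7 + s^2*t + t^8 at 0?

D_9

The Hessian of f at 0 has rank 0. Corank 2; j^3 = s^2*t has shape L^2 M (L != M), so D-series; mu = 9 gives D_9.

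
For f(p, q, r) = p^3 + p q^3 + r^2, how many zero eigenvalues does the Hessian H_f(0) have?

2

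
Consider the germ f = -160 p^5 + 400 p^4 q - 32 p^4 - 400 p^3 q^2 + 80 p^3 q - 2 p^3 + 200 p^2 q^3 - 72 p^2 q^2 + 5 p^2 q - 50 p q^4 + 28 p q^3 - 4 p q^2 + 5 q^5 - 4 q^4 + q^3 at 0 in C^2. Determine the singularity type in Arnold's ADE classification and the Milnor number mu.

Type D6, Milnor number mu = 6.

The Hessian of f at 0 has rank 0. Corank 2; j^3 = -(p - q)^2*(2*p - q) has shape L^2 M (L != M), so D-series; mu = 6 gives D_6.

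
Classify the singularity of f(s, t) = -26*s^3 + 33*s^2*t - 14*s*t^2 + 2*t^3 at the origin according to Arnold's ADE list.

D_4

The Hessian of f at 0 has rank 0. Corank 2; j^3 = -(2*s - t)*(13*s^2 - 10*s*t + 2*t^2) splits into three distinct lines over C (the quadratic factor has nonzero discriminant), so D_4.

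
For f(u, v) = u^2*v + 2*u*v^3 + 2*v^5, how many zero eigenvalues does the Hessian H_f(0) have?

2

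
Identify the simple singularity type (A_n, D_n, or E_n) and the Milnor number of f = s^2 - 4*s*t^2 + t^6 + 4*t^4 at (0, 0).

Type A_5, Milnor number mu = 5.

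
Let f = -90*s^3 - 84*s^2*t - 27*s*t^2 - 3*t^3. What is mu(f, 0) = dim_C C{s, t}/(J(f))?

4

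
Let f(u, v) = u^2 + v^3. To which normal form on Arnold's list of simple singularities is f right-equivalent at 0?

The Hessian of f at 0 is [[2, 0], [0, 0]] with rank 1, so corank 1. A Groebner basis of the Jacobian ideal J(f) in C{u,v} is {v^2, u}; counting standard monomials gives mu = 2. Corank 1: A-series; mu = 2 gives A_2.

A_{2}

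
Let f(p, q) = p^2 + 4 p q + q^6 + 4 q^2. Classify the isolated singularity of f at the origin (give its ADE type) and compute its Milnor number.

The Hessian of f at 0 is [[2, 4], [4, 8]] with rank 1, so corank 1. A Groebner basis of the Jacobian ideal J(f) in C{p,q} is {q^5, p + 2*q}; counting standard monomials gives mu = 5. Corank 1: A-series; mu = 5 gives A_5.

Type A_5, Milnor number mu = 5.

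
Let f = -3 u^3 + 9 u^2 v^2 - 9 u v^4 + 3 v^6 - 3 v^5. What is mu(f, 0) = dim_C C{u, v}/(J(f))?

8

The Hessian of f at 0 is [[0, 0], [0, 0]] with rank 0, so corank 2. A Groebner basis of the Jacobian ideal J(f) in C{u,v} is {v^4, u^3, -u^2/2 + u*v^2}; counting standard monomials gives mu = 8. Corank 2; j^3 = -3*u^3 is a perfect cube, so E-series; the 5-jet and mu = 8 give E_8.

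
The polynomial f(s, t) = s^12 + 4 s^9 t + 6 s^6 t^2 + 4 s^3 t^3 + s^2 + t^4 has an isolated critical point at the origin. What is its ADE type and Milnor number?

The Hessian of f at 0 has rank 1. Corank 1: A-series; mu = 3 gives A_3.

Type A3, Milnor number mu = 3.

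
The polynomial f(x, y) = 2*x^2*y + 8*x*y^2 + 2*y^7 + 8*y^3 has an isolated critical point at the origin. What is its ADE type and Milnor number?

The Hessian of f at 0 has rank 0. Corank 2; j^3 = 2*y*(x + 2*y)^2 has shape L^2 M (L != M), so D-series; mu = 8 gives D_8.

Type D_8, Milnor number mu = 8.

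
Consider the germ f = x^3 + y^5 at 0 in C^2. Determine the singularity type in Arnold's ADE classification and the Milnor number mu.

Type E8, Milnor number mu = 8.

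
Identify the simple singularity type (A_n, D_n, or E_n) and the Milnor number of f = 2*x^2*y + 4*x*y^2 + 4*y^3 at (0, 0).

The Hessian of f at 0 has rank 0. Corank 2; j^3 = 2*y*(x^2 + 2*x*y + 2*y^2) splits into three distinct lines over C (the quadratic factor has nonzero discriminant), so D_4.

Type D4, Milnor number mu = 4.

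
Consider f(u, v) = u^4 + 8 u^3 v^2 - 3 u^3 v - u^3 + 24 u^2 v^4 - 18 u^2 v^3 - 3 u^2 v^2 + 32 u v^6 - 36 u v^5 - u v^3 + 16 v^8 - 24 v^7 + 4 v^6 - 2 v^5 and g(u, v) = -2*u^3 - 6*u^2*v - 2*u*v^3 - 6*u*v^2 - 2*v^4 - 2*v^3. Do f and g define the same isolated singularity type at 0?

The Hessian of f at 0 is [[0, 0], [0, 0]] with rank 0, so corank 2. A Groebner basis of the Jacobian ideal J(f) in C{u,v} is {-3*u^2/19 + v^4 - v^3/19, u^3, u^2*v + u^2/19 + v^3/57, 8*u^2/19 + u*v^2 + 8*v^3/57}; counting standard monomials gives mu = 7. Corank 2; j^3 = -u^3 is a perfect cube, so E-series; the 4-jet and mu = 7 give E_7. The Hessian of g at 0 is [[0, 0], [0, 0]] with rank 0, so corank 2. A Groebner basis of the Jacobian ideal J(g) in C{u,v} is {u^3 + 3*u^2*v + 6*u^2 + 12*u*v + 6*v^2, -3*u^2 + u*v^2 - 6*u*v - 3*v^2, 3*u^2 + 6*u*v + v^3 + 3*v^2}; counting standard monomials gives mu = 7. Corank 2; j^3 = -2*(u + v)^3 is a perfect cube, so E-series; the 4-jet and mu = 7 give E_7. Both have type E_7, hence right-equivalent.

Yes.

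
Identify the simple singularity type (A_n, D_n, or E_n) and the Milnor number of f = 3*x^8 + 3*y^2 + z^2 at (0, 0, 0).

Type A_{7}, Milnor number mu = 7.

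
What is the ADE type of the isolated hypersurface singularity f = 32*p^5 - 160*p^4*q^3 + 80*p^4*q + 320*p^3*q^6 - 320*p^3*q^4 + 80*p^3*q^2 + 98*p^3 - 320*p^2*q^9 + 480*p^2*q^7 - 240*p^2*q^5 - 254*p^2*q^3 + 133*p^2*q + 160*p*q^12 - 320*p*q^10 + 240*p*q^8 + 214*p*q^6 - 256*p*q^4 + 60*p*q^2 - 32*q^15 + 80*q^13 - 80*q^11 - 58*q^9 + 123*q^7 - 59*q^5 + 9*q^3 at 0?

D_{6}

The Hessian of f at 0 is [[0, 0], [0, 0]] with rank 0, so corank 2. A Groebner basis of the Jacobian ideal J(f) in C{p,q} is {-16807*p*q/16817 + q^4 - 7203*q^2/16817, p*q^2 + 3*q^3/7, p^2 + 100907*p*q/117719 + 21624*q^2/117719}; counting standard monomials gives mu = 6. Corank 2; j^3 = (2*p + q)*(7*p + 3*q)^2 has shape L^2 M (L != M), so D-series; mu = 6 gives D_6.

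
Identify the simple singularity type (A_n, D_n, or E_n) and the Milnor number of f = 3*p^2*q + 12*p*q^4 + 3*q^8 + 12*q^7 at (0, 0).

The Hessian of f at 0 has rank 0. Corank 2; j^3 = 3*p^2*q has shape L^2 M (L != M), so D-series; mu = 9 gives D_9.

Type D9, Milnor number mu = 9.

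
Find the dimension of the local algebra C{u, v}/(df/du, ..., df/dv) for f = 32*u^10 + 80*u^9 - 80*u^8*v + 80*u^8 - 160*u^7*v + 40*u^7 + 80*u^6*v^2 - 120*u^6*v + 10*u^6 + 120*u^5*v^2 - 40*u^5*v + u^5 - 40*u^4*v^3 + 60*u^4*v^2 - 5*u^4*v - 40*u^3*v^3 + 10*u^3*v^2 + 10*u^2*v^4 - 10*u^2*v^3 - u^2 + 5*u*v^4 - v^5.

The Hessian of f at 0 has rank 1. Corank 1: A-series; mu = 4 gives A_4.

4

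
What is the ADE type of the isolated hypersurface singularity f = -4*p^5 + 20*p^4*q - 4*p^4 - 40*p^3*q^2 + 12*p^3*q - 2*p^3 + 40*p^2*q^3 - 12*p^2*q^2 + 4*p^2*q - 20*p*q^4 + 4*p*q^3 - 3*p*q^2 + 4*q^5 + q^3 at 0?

D4

The Hessian of f at 0 has rank 0. Corank 2; j^3 = -(p - q)*(2*p^2 - 2*p*q + q^2) splits into three distinct lines over C (the quadratic factor has nonzero discriminant), so D_4.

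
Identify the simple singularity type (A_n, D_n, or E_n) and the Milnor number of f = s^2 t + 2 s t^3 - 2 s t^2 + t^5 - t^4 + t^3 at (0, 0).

Type D5, Milnor number mu = 5.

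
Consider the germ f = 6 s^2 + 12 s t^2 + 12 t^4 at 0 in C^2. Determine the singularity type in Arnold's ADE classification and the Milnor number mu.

The Hessian of f at 0 has rank 1. Corank 1: A-series; mu = 3 gives A_3.

Type A3, Milnor number mu = 3.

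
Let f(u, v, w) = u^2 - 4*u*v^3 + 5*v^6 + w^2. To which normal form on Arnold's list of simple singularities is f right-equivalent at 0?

The Hessian of f at 0 has rank 2. Corank 1: A-series; mu = 5 gives A_5.

A_5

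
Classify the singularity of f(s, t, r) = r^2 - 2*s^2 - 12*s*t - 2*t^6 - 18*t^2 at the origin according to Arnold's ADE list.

The Hessian of f at 0 has rank 2. Corank 1: A-series; mu = 5 gives A_5.

A5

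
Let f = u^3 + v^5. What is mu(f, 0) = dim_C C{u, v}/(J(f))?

8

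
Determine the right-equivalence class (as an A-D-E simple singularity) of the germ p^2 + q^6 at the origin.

The Hessian of f at 0 has rank 1. Corank 1: A-series; mu = 5 gives A_5.

A_5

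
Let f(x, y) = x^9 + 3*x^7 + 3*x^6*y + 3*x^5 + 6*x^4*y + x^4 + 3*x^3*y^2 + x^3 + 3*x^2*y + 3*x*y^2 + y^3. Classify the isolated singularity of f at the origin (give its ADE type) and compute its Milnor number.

Type E6, Milnor number mu = 6.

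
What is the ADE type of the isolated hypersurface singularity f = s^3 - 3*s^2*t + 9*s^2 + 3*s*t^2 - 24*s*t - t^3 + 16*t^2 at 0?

The Hessian of f at 0 has rank 1. Corank 1: A-series; mu = 2 gives A_2.

A2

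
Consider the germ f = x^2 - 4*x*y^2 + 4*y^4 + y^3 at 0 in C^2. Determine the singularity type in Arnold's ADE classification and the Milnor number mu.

The Hessian of f at 0 is [[2, 0], [0, 0]] with rank 1, so corank 1. A Groebner basis of the Jacobian ideal J(f) in C{x,y} is {y^2, x}; counting standard monomials gives mu = 2. Corank 1: A-series; mu = 2 gives A_2.

Type A_{2}, Milnor number mu = 2.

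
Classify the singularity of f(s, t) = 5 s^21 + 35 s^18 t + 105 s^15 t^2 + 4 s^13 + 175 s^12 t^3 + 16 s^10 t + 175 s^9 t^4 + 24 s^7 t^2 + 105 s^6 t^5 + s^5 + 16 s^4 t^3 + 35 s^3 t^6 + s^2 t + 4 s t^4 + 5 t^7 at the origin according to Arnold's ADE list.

D_{8}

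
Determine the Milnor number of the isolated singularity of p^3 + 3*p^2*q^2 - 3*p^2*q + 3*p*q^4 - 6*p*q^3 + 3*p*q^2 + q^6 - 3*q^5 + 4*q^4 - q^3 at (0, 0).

6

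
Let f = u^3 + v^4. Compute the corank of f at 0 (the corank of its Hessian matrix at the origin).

Hessian at 0 has rank 0.

2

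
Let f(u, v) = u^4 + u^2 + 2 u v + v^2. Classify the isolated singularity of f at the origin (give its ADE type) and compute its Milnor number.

Type A3, Milnor number mu = 3.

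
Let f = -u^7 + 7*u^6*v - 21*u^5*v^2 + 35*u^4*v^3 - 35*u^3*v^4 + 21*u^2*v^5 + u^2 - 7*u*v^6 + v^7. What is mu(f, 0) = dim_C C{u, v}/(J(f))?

6

The Hessian of f at 0 is [[2, 0], [0, 0]] with rank 1, so corank 1. A Groebner basis of the Jacobian ideal J(f) in C{u,v} is {v^6, u}; counting standard monomials gives mu = 6. Corank 1: A-series; mu = 6 gives A_6.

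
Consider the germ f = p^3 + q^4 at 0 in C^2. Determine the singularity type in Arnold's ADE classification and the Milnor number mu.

Type E_{6}, Milnor number mu = 6.

The Hessian of f at 0 is [[0, 0], [0, 0]] with rank 0, so corank 2. A Groebner basis of the Jacobian ideal J(f) in C{p,q} is {q^3, p^2}; counting standard monomials gives mu = 6. Corank 2; j^3 = p^3 is a perfect cube, so E-series; the 4-jet and mu = 6 give E_6.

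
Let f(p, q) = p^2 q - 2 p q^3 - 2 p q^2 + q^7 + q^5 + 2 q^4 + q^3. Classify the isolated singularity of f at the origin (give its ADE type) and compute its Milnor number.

Type D_8, Milnor number mu = 8.

The Hessian of f at 0 is [[0, 0], [0, 0]] with rank 0, so corank 2. A Groebner basis of the Jacobian ideal J(f) in C{p,q} is {p^2*q^2 - 2*p^2*q + p^2/7 + 20*p*q^2/7 - 8*p*q/7 + q^2, p^3 - 3*p^2*q + p^2/7 + 20*p*q^2/7 - 8*p*q/7 + q^2, -p*q + q^3 + q^2}; counting standard monomials gives mu = 8. Corank 2; j^3 = q*(p - q)^2 has shape L^2 M (L != M), so D-series; mu = 8 gives D_8.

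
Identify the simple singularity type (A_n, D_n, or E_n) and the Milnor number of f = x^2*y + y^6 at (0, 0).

The Hessian of f at 0 has rank 0. Corank 2; j^3 = x^2*y has shape L^2 M (L != M), so D-series; mu = 7 gives D_7.

Type D_{7}, Milnor number mu = 7.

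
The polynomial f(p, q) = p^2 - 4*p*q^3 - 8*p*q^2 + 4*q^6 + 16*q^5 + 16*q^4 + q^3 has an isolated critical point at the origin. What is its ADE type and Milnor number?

The Hessian of f at 0 has rank 1. Corank 1: A-series; mu = 2 gives A_2.

Type A2, Milnor number mu = 2.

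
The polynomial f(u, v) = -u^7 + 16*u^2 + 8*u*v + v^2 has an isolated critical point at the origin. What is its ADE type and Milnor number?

The Hessian of f at 0 has rank 1. Corank 1: A-series; mu = 6 gives A_6.

Type A_6, Milnor number mu = 6.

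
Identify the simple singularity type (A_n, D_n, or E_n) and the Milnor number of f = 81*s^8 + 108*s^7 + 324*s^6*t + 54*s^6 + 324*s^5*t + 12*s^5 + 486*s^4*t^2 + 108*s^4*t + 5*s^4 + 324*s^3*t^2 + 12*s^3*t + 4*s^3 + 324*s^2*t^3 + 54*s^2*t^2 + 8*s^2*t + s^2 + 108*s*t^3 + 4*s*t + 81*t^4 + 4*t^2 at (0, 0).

Type A_3, Milnor number mu = 3.

The Hessian of f at 0 has rank 1. Corank 1: A-series; mu = 3 gives A_3.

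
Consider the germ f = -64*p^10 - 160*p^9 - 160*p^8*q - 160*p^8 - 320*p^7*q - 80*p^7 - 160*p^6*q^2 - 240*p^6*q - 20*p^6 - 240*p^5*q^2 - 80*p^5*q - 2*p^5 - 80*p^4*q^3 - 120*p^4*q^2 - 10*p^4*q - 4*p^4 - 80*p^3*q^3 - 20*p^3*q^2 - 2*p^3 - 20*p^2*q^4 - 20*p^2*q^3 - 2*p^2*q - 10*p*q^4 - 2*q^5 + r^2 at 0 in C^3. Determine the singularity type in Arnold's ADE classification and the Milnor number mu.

The Hessian of f at 0 has rank 1. Corank 2; j^3 = -2*p^2*(p + q) has shape L^2 M (L != M), so D-series; mu = 6 gives D_6.

Type D6, Milnor number mu = 6.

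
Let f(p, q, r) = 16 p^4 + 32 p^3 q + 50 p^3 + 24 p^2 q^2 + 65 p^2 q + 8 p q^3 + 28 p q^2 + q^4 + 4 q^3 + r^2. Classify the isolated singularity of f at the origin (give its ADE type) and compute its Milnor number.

The Hessian of f at 0 has rank 1. Corank 2; j^3 = (2*p + q)*(5*p + 2*q)^2 has shape L^2 M (L != M), so D-series; mu = 5 gives D_5.

Type D5, Milnor number mu = 5.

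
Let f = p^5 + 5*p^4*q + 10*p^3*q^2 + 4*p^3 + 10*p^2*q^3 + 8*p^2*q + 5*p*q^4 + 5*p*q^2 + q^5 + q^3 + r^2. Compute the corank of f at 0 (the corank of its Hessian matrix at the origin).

2

The Hessian at 0 is [[0, 0, 0], [0, 0, 0], [0, 0, 2]] of rank 1; hence corank 2.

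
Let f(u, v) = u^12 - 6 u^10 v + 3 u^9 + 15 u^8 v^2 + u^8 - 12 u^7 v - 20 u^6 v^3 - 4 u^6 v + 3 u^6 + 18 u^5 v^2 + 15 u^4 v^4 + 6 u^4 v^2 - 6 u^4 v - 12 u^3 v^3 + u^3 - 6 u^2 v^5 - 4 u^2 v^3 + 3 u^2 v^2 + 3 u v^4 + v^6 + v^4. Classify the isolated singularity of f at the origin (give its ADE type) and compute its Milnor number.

Type E_6, Milnor number mu = 6.

The Hessian of f at 0 is [[0, 0], [0, 0]] with rank 0, so corank 2. A Groebner basis of the Jacobian ideal J(f) in C{u,v} is {u^3, u^2*v, u^2/2 + u*v^2, v^3}; counting standard monomials gives mu = 6. Corank 2; j^3 = u^3 is a perfect cube, so E-series; the 4-jet and mu = 6 give E_6.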